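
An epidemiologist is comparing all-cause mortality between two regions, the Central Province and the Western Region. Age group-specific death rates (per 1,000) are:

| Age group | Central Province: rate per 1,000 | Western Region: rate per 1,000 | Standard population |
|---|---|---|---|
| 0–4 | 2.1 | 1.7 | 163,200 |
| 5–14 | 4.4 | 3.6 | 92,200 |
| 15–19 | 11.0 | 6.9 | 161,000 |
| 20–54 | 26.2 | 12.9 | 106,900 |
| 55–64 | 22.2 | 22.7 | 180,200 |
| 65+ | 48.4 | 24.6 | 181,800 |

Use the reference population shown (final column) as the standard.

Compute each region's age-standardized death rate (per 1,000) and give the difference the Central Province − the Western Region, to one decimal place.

Standard total = 885,300; weights = 0.1843, 0.1041, 0.1819, 0.1208, 0.2035, 0.2054.
The Central Province: 0.1843×2.1 + 0.1041×4.4 + 0.1819×11.0 + 0.1208×26.2 + 0.2035×22.2 + 0.2054×48.4 = 20.4673 per 1,000.
The Western Region: 0.1843×1.7 + 0.1041×3.6 + 0.1819×6.9 + 0.1208×12.9 + 0.2035×22.7 + 0.2054×24.6 = 13.1730 per 1,000.
Difference = 20.4673 − 13.1730 = 7.2943.

7.3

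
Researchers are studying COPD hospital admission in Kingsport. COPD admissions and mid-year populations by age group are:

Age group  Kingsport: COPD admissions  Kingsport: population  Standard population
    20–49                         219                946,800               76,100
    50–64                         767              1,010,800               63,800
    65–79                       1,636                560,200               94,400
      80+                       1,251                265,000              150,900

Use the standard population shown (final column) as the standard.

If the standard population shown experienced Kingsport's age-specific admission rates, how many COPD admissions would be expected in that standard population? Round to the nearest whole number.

1054

Age-specific rates per 10,000 for Kingsport: 2.31, 7.59, 29.20, 47.21.
Expected COPD admissions = Σ (standard pop × age-specific rate ÷ 10,000)
= 76,100×2.31/10,000 + 63,800×7.59/10,000 + 94,400×29.20/10,000 + 150,900×47.21/10,000
= 17.60 + 48.41 + 275.68 + 712.36 = 1054.06.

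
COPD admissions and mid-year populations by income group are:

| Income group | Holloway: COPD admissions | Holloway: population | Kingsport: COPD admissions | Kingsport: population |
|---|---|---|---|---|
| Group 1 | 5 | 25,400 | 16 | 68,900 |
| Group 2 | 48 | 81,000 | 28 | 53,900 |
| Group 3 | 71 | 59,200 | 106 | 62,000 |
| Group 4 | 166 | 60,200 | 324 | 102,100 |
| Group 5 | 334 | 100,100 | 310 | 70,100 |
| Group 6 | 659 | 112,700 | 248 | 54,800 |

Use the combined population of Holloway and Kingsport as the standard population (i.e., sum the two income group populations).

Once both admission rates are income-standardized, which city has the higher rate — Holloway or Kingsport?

Kingsport

Income-specific rates per 10,000 for Holloway: 1.97, 5.93, 11.99, 27.57, 33.37, 58.47.
For Kingsport: 2.32, 5.19, 17.10, 31.73, 44.22, 45.26.
Combined standard total = 850,400; weights = 0.1109, 0.1586, 0.1425, 0.1909, 0.2001, 0.1970.
Holloway: 0.1109×1.97 + 0.1586×5.93 + 0.1425×11.99 + 0.1909×27.57 + 0.2001×33.37 + 0.1970×58.47 = 26.3257 per 10,000.
Kingsport: 0.1109×2.32 + 0.1586×5.19 + 0.1425×17.10 + 0.1909×31.73 + 0.2001×44.22 + 0.1970×45.26 = 27.3392 per 10,000.
The crude rates (29.25 vs 25.06) would put Holloway higher, but that reflects its income composition; once standardized to a common income structure, Kingsport has the higher underlying rate.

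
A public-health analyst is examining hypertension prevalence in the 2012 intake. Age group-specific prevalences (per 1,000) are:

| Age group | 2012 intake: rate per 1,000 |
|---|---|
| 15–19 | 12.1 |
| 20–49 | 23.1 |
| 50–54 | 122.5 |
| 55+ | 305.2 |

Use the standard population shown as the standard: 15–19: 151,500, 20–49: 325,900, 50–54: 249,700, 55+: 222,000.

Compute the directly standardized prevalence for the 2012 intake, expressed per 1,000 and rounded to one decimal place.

Standard total = 949,100; weights = 0.1596, 0.3434, 0.2631, 0.2339.
Standardized rate: 0.1596×12.1 + 0.3434×23.1 + 0.2631×122.5 + 0.2339×305.2 = 113.4802 per 1,000.

113.5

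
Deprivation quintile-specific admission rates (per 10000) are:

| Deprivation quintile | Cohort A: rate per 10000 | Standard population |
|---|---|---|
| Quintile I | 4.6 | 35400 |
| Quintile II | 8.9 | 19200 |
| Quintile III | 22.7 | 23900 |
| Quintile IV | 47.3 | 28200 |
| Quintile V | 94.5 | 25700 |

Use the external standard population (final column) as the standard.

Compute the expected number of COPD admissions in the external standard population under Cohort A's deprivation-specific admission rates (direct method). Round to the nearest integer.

464

Expected COPD admissions = Σ (standard pop × deprivation-specific rate ÷ 10000)
= 35400×4.6/10000 + 19200×8.9/10000 + 23900×22.7/10000 + 28200×47.3/10000 + 25700×94.5/10000
= 16.28 + 17.09 + 54.25 + 133.39 + 242.87 = 463.88.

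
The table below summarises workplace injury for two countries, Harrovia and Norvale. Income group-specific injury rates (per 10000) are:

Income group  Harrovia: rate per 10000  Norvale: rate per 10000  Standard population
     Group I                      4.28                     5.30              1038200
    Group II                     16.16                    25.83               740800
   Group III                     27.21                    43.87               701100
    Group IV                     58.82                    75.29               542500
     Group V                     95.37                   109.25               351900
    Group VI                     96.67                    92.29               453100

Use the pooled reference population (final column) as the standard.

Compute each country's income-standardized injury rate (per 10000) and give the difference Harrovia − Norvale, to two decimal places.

Standard total = 3827600; weights = 0.2712, 0.1935, 0.1832, 0.1417, 0.0919, 0.1184.
Harrovia: 0.2712×4.28 + 0.1935×16.16 + 0.1832×27.21 + 0.1417×58.82 + 0.0919×95.37 + 0.1184×96.67 = 37.8210 per 10000.
Norvale: 0.2712×5.30 + 0.1935×25.83 + 0.1832×43.87 + 0.1417×75.29 + 0.0919×109.25 + 0.1184×92.29 = 46.1127 per 10000.
Difference = 37.8210 − 46.1127 = -8.2918.

-8.29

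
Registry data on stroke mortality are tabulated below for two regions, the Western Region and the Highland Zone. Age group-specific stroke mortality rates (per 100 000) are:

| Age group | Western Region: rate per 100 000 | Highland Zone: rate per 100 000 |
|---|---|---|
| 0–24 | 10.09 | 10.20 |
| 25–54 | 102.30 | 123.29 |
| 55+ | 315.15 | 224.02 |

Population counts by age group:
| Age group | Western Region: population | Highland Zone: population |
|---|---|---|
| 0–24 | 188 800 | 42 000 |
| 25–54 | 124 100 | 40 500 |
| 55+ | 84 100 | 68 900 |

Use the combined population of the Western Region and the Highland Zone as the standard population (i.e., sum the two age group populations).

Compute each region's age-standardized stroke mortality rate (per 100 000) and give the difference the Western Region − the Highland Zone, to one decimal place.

19.1

Combined standard total = 548 400; weights = 0.4209, 0.3001, 0.2790.
The Western Region: 0.4209×10.09 + 0.3001×102.30 + 0.2790×315.15 = 122.8762 per 100 000.
The Highland Zone: 0.4209×10.20 + 0.3001×123.29 + 0.2790×224.02 = 103.7979 per 100 000.
Difference = 122.8762 − 103.7979 = 19.0783.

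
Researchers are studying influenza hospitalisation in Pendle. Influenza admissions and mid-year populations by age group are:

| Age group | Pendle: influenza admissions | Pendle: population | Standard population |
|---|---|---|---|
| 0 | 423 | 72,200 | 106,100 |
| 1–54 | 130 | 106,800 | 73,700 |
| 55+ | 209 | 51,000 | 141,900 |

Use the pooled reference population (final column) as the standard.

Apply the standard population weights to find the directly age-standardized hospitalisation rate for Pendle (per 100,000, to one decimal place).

401.9

Age-specific rates per 100,000 for Pendle: 585.87, 121.72, 409.80.
Standard total = 321,700; weights = 0.3298, 0.2291, 0.4411.
Standardized rate: 0.3298×585.87 + 0.2291×121.72 + 0.4411×409.80 = 401.8751 per 100,000.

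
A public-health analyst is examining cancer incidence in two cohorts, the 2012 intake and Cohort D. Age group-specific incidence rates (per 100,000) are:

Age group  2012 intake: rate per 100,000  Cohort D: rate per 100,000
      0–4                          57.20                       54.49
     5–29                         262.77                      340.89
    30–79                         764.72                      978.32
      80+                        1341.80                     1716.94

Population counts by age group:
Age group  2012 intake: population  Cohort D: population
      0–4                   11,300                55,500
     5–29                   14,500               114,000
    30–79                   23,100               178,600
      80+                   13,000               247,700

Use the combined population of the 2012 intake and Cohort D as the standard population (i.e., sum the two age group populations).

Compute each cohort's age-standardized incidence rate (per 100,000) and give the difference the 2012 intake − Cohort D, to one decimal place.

Combined standard total = 657,700; weights = 0.1016, 0.1954, 0.3067, 0.3964.
The 2012 intake: 0.1016×57.20 + 0.1954×262.77 + 0.3067×764.72 + 0.3964×1341.80 = 823.5338 per 100,000.
Cohort D: 0.1016×54.49 + 0.1954×340.89 + 0.3067×978.32 + 0.3964×1716.94 = 1052.7257 per 100,000.
Difference = 823.5338 − 1052.7257 = -229.1919.

-229.2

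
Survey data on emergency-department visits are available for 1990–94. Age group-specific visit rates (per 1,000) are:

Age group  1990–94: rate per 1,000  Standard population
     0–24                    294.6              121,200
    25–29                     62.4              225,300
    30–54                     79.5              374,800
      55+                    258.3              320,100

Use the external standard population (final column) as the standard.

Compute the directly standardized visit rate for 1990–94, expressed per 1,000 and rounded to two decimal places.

Standard total = 1,041,400; weights = 0.1164, 0.2163, 0.3599, 0.3074.
Standardized rate: 0.1164×294.6 + 0.2163×62.4 + 0.3599×79.5 + 0.3074×258.3 = 155.7928 per 1,000.

155.79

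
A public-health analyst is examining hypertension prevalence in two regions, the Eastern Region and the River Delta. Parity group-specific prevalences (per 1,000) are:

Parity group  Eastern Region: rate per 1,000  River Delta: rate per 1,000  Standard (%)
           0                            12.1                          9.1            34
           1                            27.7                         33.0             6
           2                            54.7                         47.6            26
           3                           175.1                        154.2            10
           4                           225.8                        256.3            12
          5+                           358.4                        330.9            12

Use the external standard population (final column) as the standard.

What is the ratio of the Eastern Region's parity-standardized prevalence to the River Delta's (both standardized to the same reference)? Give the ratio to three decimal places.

Standard weights: 0.34, 0.06, 0.26, 0.10, 0.12, 0.12.
The Eastern Region: 0.3400×12.1 + 0.0600×27.7 + 0.2600×54.7 + 0.1000×175.1 + 0.1200×225.8 + 0.1200×358.4 = 107.6120 per 1,000.
The River Delta: 0.3400×9.1 + 0.0600×33.0 + 0.2600×47.6 + 0.1000×154.2 + 0.1200×256.3 + 0.1200×330.9 = 103.3340 per 1,000.
Ratio = 107.6120 ÷ 103.3340 = 1.04140.

1.041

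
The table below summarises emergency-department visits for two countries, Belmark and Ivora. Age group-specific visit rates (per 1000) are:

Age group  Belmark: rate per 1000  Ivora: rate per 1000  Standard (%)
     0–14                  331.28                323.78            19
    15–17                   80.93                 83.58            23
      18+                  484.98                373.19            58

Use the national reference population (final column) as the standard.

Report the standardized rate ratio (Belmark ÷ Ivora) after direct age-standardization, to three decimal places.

1.221

Standard weights: 0.19, 0.23, 0.58.
Belmark: 0.1900×331.28 + 0.2300×80.93 + 0.5800×484.98 = 362.8455 per 1000.
Ivora: 0.1900×323.78 + 0.2300×83.58 + 0.5800×373.19 = 297.1918 per 1000.
Ratio = 362.8455 ÷ 297.1918 = 1.22091.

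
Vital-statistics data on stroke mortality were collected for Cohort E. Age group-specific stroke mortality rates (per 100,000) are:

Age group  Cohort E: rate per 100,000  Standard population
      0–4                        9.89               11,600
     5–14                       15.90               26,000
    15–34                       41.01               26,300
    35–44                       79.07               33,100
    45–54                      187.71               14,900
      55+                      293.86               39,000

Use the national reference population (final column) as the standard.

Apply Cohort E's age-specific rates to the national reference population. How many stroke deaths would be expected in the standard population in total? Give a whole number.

Expected stroke deaths = Σ (standard pop × age-specific rate ÷ 100,000)
= 11,600×9.89/100,000 + 26,000×15.90/100,000 + 26,300×41.01/100,000 + 33,100×79.07/100,000 + 14,900×187.71/100,000 + 39,000×293.86/100,000
= 1.15 + 4.13 + 10.79 + 26.17 + 27.97 + 114.61 = 184.81.

185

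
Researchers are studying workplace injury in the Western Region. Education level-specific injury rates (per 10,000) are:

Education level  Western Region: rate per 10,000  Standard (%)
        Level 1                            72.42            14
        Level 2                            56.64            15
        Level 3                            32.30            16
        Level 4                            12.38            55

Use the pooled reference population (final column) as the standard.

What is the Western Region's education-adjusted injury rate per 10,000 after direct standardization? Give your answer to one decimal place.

Standard weights: 0.14, 0.15, 0.16, 0.55.
Standardized rate: 0.1400×72.42 + 0.1500×56.64 + 0.1600×32.30 + 0.5500×12.38 = 30.6118 per 10,000.

30.6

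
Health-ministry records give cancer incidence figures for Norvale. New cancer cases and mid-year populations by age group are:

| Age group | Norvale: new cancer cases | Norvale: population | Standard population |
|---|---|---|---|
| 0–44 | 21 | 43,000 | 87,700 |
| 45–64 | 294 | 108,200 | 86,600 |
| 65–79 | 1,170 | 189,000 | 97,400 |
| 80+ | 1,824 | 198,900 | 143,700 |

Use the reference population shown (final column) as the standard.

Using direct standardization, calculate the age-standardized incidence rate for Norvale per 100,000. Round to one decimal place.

529.3

Age-specific rates per 100,000 for Norvale: 48.84, 271.72, 619.05, 917.04.
Standard total = 415,400; weights = 0.2111, 0.2085, 0.2345, 0.3459.
Standardized rate: 0.2111×48.84 + 0.2085×271.72 + 0.2345×619.05 + 0.3459×917.04 = 529.3412 per 100,000.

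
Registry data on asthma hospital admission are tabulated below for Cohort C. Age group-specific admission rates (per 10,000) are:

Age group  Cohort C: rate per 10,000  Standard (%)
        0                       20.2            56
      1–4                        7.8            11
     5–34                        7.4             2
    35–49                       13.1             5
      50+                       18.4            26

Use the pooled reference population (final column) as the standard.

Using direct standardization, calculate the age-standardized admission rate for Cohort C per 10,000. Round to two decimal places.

17.76

Standard weights: 0.56, 0.11, 0.02, 0.05, 0.26.
Standardized rate: 0.5600×20.2 + 0.1100×7.8 + 0.0200×7.4 + 0.0500×13.1 + 0.2600×18.4 = 17.7570 per 10,000.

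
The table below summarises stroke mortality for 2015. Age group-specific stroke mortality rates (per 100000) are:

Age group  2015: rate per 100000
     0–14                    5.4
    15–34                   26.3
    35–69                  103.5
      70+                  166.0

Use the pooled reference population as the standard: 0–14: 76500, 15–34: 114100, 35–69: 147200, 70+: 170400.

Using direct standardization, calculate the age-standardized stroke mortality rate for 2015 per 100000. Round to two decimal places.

92.36

Standard total = 508200; weights = 0.1505, 0.2245, 0.2896, 0.3353.
Standardized rate: 0.1505×5.4 + 0.2245×26.3 + 0.2896×103.5 + 0.3353×166.0 = 92.3564 per 100000.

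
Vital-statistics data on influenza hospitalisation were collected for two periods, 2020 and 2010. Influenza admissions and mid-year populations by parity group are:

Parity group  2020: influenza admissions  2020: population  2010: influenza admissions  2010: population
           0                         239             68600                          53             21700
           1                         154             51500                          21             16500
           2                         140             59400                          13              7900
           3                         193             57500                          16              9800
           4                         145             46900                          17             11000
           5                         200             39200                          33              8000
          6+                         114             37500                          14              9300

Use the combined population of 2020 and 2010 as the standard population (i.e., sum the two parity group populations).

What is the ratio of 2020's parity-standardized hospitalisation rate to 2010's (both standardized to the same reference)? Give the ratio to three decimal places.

1.660

Parity-specific rates per 100000 for 2020: 348.40, 299.03, 235.69, 335.65, 309.17, 510.20, 304.00.
For 2010: 244.24, 127.27, 164.56, 163.27, 154.55, 412.50, 150.54.
Combined standard total = 444800; weights = 0.2030, 0.1529, 0.1513, 0.1513, 0.1302, 0.1061, 0.1052.
2020: 0.2030×348.40 + 0.1529×299.03 + 0.1513×235.69 + 0.1513×335.65 + 0.1302×309.17 + 0.1061×510.20 + 0.1052×304.00 = 329.2608 per 100000.
2010: 0.2030×244.24 + 0.1529×127.27 + 0.1513×164.56 + 0.1513×163.27 + 0.1302×154.55 + 0.1061×412.50 + 0.1052×150.54 = 198.3704 per 100000.
Ratio = 329.2608 ÷ 198.3704 = 1.65983.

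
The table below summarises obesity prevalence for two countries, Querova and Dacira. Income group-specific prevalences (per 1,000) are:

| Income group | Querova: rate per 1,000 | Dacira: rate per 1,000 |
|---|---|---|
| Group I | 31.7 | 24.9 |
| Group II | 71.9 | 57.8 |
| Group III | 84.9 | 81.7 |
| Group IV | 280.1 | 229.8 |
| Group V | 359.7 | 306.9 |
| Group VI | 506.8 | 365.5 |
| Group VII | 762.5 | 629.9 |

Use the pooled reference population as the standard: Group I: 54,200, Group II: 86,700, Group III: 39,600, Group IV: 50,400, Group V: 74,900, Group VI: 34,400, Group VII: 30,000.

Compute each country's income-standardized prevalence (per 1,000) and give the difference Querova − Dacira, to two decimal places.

Standard total = 370,200; weights = 0.1464, 0.2342, 0.1070, 0.1361, 0.2023, 0.0929, 0.0810.
Querova: 0.1464×31.7 + 0.2342×71.9 + 0.1070×84.9 + 0.1361×280.1 + 0.2023×359.7 + 0.0929×506.8 + 0.0810×762.5 = 250.3549 per 1,000.
Dacira: 0.1464×24.9 + 0.2342×57.8 + 0.1070×81.7 + 0.1361×229.8 + 0.2023×306.9 + 0.0929×365.5 + 0.0810×629.9 = 204.3087 per 1,000.
Difference = 250.3549 − 204.3087 = 46.0462.

46.05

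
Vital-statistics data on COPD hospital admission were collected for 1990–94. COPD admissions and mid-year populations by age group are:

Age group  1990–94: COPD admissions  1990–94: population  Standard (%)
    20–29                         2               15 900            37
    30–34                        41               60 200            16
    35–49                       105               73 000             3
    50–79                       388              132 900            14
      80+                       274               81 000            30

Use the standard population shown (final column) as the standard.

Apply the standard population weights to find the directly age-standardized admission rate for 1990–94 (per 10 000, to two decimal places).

16.22

Age-specific rates per 10 000 for 1990–94: 1.26, 6.81, 14.38, 29.19, 33.83.
Standard weights: 0.37, 0.16, 0.03, 0.14, 0.30.
Standardized rate: 0.3700×1.26 + 0.1600×6.81 + 0.0300×14.38 + 0.1400×29.19 + 0.3000×33.83 = 16.2220 per 10 000.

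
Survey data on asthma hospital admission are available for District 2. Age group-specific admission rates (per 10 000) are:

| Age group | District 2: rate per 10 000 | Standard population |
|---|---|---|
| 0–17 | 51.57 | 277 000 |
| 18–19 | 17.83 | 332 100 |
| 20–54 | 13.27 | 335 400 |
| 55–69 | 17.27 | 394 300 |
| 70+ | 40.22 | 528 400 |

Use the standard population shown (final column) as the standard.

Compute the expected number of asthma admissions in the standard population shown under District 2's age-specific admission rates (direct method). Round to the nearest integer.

5272

Expected asthma admissions = Σ (standard pop × age-specific rate ÷ 10 000)
= 277 000×51.57/10 000 + 332 100×17.83/10 000 + 335 400×13.27/10 000 + 394 300×17.27/10 000 + 528 400×40.22/10 000
= 1428.49 + 592.13 + 445.08 + 680.96 + 2125.22 = 5271.88.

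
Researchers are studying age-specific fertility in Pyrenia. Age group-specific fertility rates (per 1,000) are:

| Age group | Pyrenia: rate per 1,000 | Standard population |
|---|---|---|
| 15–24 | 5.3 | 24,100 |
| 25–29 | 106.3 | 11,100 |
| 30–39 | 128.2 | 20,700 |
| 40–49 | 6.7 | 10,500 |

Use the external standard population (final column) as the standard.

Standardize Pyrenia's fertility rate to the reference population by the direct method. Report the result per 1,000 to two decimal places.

60.72

Standard total = 66,400; weights = 0.3630, 0.1672, 0.3117, 0.1581.
Standardized rate: 0.3630×5.3 + 0.1672×106.3 + 0.3117×128.2 + 0.1581×6.7 = 60.7191 per 1,000.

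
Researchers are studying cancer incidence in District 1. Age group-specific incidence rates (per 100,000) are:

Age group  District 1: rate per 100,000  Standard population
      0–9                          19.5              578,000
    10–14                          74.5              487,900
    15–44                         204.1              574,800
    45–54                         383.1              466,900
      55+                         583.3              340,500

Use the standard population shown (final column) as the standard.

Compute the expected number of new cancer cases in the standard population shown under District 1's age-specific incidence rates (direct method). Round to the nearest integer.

5424

Expected new cancer cases = Σ (standard pop × age-specific rate ÷ 100,000)
= 578,000×19.5/100,000 + 487,900×74.5/100,000 + 574,800×204.1/100,000 + 466,900×383.1/100,000 + 340,500×583.3/100,000
= 112.71 + 363.49 + 1173.17 + 1788.69 + 1986.14 = 5424.19.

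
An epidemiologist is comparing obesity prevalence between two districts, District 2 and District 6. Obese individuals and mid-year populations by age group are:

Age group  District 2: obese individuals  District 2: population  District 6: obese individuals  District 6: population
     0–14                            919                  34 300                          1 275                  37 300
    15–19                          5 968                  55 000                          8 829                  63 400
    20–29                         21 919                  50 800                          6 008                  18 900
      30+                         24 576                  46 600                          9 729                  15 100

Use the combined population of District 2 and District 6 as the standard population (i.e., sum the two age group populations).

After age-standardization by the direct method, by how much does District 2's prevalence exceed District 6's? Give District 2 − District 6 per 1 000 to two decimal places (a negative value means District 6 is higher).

-10.79

Age-specific rates per 1 000 for District 2: 26.793, 108.509, 431.476, 527.382.
For District 6: 34.182, 139.259, 317.884, 644.305.
Combined standard total = 321 400; weights = 0.2228, 0.3684, 0.2169, 0.1920.
District 2: 0.2228×26.793 + 0.3684×108.509 + 0.2169×431.476 + 0.1920×527.382 = 240.7568 per 1 000.
District 6: 0.2228×34.182 + 0.3684×139.259 + 0.2169×317.884 + 0.1920×644.305 = 251.5425 per 1 000.
Difference = 240.7568 − 251.5425 = -10.7857.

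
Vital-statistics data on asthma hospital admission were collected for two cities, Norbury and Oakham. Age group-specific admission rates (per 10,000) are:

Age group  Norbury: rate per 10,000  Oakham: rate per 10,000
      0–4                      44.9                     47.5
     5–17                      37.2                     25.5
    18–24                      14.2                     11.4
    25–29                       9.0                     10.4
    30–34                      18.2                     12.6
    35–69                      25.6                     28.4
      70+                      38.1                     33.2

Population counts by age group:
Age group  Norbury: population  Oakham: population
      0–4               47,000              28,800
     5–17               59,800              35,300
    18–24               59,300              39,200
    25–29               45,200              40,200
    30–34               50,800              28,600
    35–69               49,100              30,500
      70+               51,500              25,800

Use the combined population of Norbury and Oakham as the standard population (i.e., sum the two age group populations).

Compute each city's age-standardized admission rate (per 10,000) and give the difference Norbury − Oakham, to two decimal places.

2.83

Combined standard total = 591,100; weights = 0.1282, 0.1609, 0.1666, 0.1445, 0.1343, 0.1347, 0.1308.
Norbury: 0.1282×44.9 + 0.1609×37.2 + 0.1666×14.2 + 0.1445×9.0 + 0.1343×18.2 + 0.1347×25.6 + 0.1308×38.1 = 26.2839 per 10,000.
Oakham: 0.1282×47.5 + 0.1609×25.5 + 0.1666×11.4 + 0.1445×10.4 + 0.1343×12.6 + 0.1347×28.4 + 0.1308×33.2 = 23.4547 per 10,000.
Difference = 26.2839 − 23.4547 = 2.8292.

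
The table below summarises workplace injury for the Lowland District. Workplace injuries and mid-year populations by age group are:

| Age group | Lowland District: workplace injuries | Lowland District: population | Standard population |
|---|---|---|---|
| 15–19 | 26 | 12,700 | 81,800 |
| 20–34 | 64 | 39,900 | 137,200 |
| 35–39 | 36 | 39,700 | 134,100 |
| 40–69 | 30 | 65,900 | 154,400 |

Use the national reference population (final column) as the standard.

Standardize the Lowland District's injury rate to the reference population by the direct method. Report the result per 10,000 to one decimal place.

Age-specific rates per 10,000 for the Lowland District: 20.47, 16.04, 9.07, 4.55.
Standard total = 507,500; weights = 0.1612, 0.2703, 0.2642, 0.3042.
Standardized rate: 0.1612×20.47 + 0.2703×16.04 + 0.2642×9.07 + 0.3042×4.55 = 11.4172 per 10,000.

11.4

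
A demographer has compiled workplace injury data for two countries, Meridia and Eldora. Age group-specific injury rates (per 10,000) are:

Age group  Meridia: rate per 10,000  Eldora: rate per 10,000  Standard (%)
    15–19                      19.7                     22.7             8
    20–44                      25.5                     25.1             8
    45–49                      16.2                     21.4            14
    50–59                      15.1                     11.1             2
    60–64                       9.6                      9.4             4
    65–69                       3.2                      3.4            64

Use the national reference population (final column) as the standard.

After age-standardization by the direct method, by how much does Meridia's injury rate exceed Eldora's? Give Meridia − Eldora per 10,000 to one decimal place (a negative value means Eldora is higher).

-1.0

Standard weights: 0.08, 0.08, 0.14, 0.02, 0.04, 0.64.
Meridia: 0.0800×19.7 + 0.0800×25.5 + 0.1400×16.2 + 0.0200×15.1 + 0.0400×9.6 + 0.6400×3.2 = 8.6180 per 10,000.
Eldora: 0.0800×22.7 + 0.0800×25.1 + 0.1400×21.4 + 0.0200×11.1 + 0.0400×9.4 + 0.6400×3.4 = 9.5940 per 10,000.
Difference = 8.6180 − 9.5940 = -0.9760.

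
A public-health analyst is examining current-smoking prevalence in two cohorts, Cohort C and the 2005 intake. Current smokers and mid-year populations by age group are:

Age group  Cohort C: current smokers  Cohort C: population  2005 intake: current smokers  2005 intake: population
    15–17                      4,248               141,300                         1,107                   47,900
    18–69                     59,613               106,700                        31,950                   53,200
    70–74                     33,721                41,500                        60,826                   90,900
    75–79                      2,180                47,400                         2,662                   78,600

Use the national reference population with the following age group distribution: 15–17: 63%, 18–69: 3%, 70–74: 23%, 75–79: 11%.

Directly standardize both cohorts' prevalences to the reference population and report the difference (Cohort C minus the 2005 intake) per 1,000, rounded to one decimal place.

37.4

Age-specific rates per 1,000 for Cohort C: 30.064, 558.697, 812.554, 45.992.
For the 2005 intake: 23.111, 600.564, 669.153, 33.868.
Standard weights: 0.63, 0.03, 0.23, 0.11.
Cohort C: 0.6300×30.064 + 0.0300×558.697 + 0.2300×812.554 + 0.1100×45.992 = 227.6476 per 1,000.
The 2005 intake: 0.6300×23.111 + 0.0300×600.564 + 0.2300×669.153 + 0.1100×33.868 = 190.2072 per 1,000.
Difference = 227.6476 − 190.2072 = 37.4403.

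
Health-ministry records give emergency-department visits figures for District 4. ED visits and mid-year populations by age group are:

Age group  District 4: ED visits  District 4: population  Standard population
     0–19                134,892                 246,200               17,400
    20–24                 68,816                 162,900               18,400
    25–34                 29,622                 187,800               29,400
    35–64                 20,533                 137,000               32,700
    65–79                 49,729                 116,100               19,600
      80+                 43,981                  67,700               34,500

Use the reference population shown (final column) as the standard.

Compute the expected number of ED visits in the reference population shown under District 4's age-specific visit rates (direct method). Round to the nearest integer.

57653

Age-specific rates per 1,000 for District 4: 547.896, 422.443, 157.732, 149.876, 428.329, 649.645.
Expected ED visits = Σ (standard pop × age-specific rate ÷ 1,000)
= 17,400×547.896/1,000 + 18,400×422.443/1,000 + 29,400×157.732/1,000 + 32,700×149.876/1,000 + 19,600×428.329/1,000 + 34,500×649.645/1,000
= 9533.39 + 7772.96 + 4637.31 + 4900.94 + 8395.25 + 22412.77 = 57652.62.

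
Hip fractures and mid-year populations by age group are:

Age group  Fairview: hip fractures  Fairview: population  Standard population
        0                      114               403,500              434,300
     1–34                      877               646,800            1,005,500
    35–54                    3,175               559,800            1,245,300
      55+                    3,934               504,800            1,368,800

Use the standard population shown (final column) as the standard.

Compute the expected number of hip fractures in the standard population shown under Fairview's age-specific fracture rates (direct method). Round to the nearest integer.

Age-specific rates per 100,000 for Fairview: 28.25, 135.59, 567.17, 779.32.
Expected hip fractures = Σ (standard pop × age-specific rate ÷ 100,000)
= 434,300×28.25/100,000 + 1,005,500×135.59/100,000 + 1,245,300×567.17/100,000 + 1,368,800×779.32/100,000
= 122.70 + 1363.36 + 7062.93 + 10667.31 = 19216.31.

19216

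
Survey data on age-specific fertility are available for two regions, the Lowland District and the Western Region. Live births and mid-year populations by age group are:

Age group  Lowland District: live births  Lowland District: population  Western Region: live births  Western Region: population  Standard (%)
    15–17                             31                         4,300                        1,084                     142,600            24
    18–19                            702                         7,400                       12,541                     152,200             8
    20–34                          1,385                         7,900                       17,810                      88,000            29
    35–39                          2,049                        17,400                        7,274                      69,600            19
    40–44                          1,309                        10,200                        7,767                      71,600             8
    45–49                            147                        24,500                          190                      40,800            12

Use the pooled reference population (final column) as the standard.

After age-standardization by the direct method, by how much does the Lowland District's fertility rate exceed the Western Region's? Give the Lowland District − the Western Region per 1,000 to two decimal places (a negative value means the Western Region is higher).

-2.68

Age-specific rates per 1,000 for the Lowland District: 7.209, 94.865, 175.316, 117.759, 128.333, 6.000.
For the Western Region: 7.602, 82.398, 202.386, 104.511, 108.478, 4.657.
Standard weights: 0.24, 0.08, 0.29, 0.19, 0.08, 0.12.
The Lowland District: 0.2400×7.209 + 0.0800×94.865 + 0.2900×175.316 + 0.1900×117.759 + 0.0800×128.333 + 0.1200×6.000 = 93.5220 per 1,000.
The Western Region: 0.2400×7.602 + 0.0800×82.398 + 0.2900×202.386 + 0.1900×104.511 + 0.0800×108.478 + 0.1200×4.657 = 96.2025 per 1,000.
Difference = 93.5220 − 96.2025 = -2.6805.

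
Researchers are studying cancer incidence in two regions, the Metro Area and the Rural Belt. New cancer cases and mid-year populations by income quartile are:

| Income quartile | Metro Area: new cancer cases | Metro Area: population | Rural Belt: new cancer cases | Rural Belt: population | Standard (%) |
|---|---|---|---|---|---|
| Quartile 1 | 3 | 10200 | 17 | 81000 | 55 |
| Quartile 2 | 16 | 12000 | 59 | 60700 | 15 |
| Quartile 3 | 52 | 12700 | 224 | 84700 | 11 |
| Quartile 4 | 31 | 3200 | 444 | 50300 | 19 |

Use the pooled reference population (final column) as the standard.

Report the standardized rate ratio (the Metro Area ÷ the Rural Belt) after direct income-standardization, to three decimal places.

1.190

Income-specific rates per 100000 for the Metro Area: 29.41, 133.33, 409.45, 968.75.
For the Rural Belt: 20.99, 97.20, 264.46, 882.70.
Standard weights: 0.55, 0.15, 0.11, 0.19.
The Metro Area: 0.5500×29.41 + 0.1500×133.33 + 0.1100×409.45 + 0.1900×968.75 = 265.2783 per 100000.
The Rural Belt: 0.5500×20.99 + 0.1500×97.20 + 0.1100×264.46 + 0.1900×882.70 = 222.9277 per 100000.
Ratio = 265.2783 ÷ 222.9277 = 1.18997.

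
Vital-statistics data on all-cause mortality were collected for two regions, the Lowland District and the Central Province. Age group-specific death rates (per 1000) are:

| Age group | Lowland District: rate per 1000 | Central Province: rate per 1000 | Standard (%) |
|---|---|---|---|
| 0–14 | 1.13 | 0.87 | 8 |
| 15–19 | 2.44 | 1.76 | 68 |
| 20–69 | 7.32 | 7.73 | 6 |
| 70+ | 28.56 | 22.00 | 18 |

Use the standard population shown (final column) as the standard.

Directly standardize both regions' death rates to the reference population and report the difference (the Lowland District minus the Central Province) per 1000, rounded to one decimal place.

Standard weights: 0.08, 0.68, 0.06, 0.18.
The Lowland District: 0.0800×1.13 + 0.6800×2.44 + 0.0600×7.32 + 0.1800×28.56 = 7.3296 per 1000.
The Central Province: 0.0800×0.87 + 0.6800×1.76 + 0.0600×7.73 + 0.1800×22.00 = 5.6902 per 1000.
Difference = 7.3296 − 5.6902 = 1.6394.

1.6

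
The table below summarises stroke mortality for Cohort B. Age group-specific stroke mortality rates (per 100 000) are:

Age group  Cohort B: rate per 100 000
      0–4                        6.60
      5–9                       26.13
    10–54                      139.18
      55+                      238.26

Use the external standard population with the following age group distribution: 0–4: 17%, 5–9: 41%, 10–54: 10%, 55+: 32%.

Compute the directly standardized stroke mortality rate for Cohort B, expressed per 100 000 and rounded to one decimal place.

102.0

Standard weights: 0.17, 0.41, 0.10, 0.32.
Standardized rate: 0.1700×6.60 + 0.4100×26.13 + 0.1000×139.18 + 0.3200×238.26 = 101.9965 per 100 000.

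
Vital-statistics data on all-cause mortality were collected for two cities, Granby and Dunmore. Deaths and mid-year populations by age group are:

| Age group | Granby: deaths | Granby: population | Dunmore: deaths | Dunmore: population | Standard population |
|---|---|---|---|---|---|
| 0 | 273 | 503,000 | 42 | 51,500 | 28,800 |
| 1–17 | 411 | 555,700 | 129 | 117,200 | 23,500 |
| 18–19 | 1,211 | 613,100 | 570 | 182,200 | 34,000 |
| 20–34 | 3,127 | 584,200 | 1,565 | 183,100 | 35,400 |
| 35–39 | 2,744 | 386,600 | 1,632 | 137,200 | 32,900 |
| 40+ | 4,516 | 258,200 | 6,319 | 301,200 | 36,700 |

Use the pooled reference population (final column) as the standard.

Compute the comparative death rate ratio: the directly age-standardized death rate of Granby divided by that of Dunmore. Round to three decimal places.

0.719

Age-specific rates per 100,000 for Granby: 54.27, 73.96, 197.52, 535.26, 709.78, 1749.03.
For Dunmore: 81.55, 110.07, 312.84, 854.72, 1189.50, 2097.94.
Standard total = 191,300; weights = 0.1505, 0.1228, 0.1777, 0.1850, 0.1720, 0.1918.
Granby: 0.1505×54.27 + 0.1228×73.96 + 0.1777×197.52 + 0.1850×535.26 + 0.1720×709.78 + 0.1918×1749.03 = 609.0241 per 100,000.
Dunmore: 0.1505×81.55 + 0.1228×110.07 + 0.1777×312.84 + 0.1850×854.72 + 0.1720×1189.50 + 0.1918×2097.94 = 846.6199 per 100,000.
Ratio = 609.0241 ÷ 846.6199 = 0.71936.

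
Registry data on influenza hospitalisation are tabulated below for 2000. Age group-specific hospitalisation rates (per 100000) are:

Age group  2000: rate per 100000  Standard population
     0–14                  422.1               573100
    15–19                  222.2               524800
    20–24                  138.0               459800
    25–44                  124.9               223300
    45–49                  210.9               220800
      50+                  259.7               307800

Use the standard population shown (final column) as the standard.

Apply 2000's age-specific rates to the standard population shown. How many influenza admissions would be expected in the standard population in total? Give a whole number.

Expected influenza admissions = Σ (standard pop × age-specific rate ÷ 100000)
= 573100×422.1/100000 + 524800×222.2/100000 + 459800×138.0/100000 + 223300×124.9/100000 + 220800×210.9/100000 + 307800×259.7/100000
= 2419.06 + 1166.11 + 634.52 + 278.90 + 465.67 + 799.36 = 5763.61.

5764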